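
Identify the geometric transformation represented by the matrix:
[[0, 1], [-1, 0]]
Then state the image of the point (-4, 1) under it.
rotation by 90° clockwise (i.e., 270° counterclockwise); image of (-4, 1) is (1, 4)

This matches the form [[cos θ, -sin θ], [sin θ, cos θ]] of a rotation matrix; reading off cos θ and sin θ gives the angle.
The matrix [[0, 1], [-1, 0]] represents: rotation by 90° clockwise (i.e., 270° counterclockwise).
Applying it to (-4, 1): [0·-4 + 1·1, -1·-4 + 0·1] = (1, 4).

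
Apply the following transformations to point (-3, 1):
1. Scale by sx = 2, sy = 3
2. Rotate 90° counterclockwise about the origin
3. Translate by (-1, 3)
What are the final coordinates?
(-4, -3)

Step 1: Scale → (-6, 3)
Step 2: Rotate 90° → (-3, -6)
Step 3: Translate → (-4, -3)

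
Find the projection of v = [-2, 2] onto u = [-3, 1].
[-12/5, 4/5]

The projection of v onto u is proj_u(v) = ((v·u) / (u·u)) · u.
v·u = (-2)*(-3) + (2)*(1) = 8.
u·u = (-3)*(-3) + (1)*(1) = 10.
coefficient = 8 / 10 = 4/5.
proj_u(v) = 4/5 · [-3, 1] = [-12/5, 4/5].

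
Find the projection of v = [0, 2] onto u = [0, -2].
[0, 2]

The projection of v onto u is proj_u(v) = ((v·u) / (u·u)) · u.
v·u = (0)*(0) + (2)*(-2) = -4.
u·u = (0)*(0) + (-2)*(-2) = 4.
coefficient = -4 / 4 = -1.
proj_u(v) = -1 · [0, -2] = [0, 2].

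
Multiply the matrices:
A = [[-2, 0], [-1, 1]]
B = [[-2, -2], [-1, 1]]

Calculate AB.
[[4, 4], [1, 3]]

Each entry (i,j) of AB = sum over k of A[i][k]*B[k][j].
(AB)[0][0] = (-2)*(-2) + (0)*(-1) = 4
(AB)[0][1] = (-2)*(-2) + (0)*(1) = 4
(AB)[1][0] = (-1)*(-2) + (1)*(-1) = 1
(AB)[1][1] = (-1)*(-2) + (1)*(1) = 3
AB = [[4, 4], [1, 3]]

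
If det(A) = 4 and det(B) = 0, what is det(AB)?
0

Use the multiplicative property of determinants: det(AB) = det(A)*det(B).
det(AB) = (4)*(0) = 0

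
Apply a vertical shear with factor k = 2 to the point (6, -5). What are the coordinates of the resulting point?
(6, 7)

Shear matrix for vertical shear with factor k = 2:
[[1, 0], [2, 1]]
Result: (6, -5) → (6, 7)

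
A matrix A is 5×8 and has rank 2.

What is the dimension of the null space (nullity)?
6

The rank-nullity theorem for an m×n matrix states:
rank(A) + nullity(A) = n (the number of columns).
Here n = 8 and rank(A) = 2, so nullity(A) = 8 - 2 = 6.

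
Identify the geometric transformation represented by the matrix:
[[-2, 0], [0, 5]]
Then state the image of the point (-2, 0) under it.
non-uniform scaling by (-2, 5); image of (-2, 0) is (4, 0)

This is diagonal with distinct entries, so it scales the x-axis by -2 and the y-axis by 5.
The matrix [[-2, 0], [0, 5]] represents: non-uniform scaling by (-2, 5).
Applying it to (-2, 0): [-2·-2 + 0·0, 0·-2 + 5·0] = (4, 0).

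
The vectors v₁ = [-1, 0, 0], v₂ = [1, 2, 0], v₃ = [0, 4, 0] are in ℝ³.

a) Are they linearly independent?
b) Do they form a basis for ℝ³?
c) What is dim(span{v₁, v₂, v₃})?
Not independent, not a basis, dim(span) = 2

Check whether v₃ can be written as a linear combination of v₁ and v₂.
v₃ = (2)·v₁ + (2)·v₂ = [0, 4, 0], so the three vectors are linearly dependent.
Thus they do not form a basis for ℝ³, and dim(span{v₁, v₂, v₃}) = 2 (spanned by v₁ and v₂).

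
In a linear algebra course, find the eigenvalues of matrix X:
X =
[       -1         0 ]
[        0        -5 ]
λ = -5, -1

Solve det(X - λI) = 0. For a 2×2 matrix the characteristic equation is λ² - (trace)λ + det = 0.
trace(X) = a + d = -1 - 5 = -6.
det(X) = a*d - b*c = (-1)*(-5) - (0)*(0) = 5 - 0 = 5.
Characteristic equation: λ² - (-6)λ + (5) = 0.
Discriminant = (-6)² - 4*(5) = 36 - 20 = 16.
λ = (-6 ± √16) / 2 = (-6 ± 4) / 2 = -5, -1.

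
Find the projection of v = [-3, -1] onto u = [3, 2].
[-33/13, -22/13]

The projection of v onto u is proj_u(v) = ((v·u) / (u·u)) · u.
v·u = (-3)*(3) + (-1)*(2) = -11.
u·u = (3)*(3) + (2)*(2) = 13.
coefficient = -11 / 13 = -11/13.
proj_u(v) = -11/13 · [3, 2] = [-33/13, -22/13].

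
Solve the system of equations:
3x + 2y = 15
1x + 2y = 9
x = 3, y = 3

Use elimination (row reduction):
Equation 1: 3x + 2y = 15.
Equation 2: 1x + 2y = 9.
Multiply Eq1 by 1 and Eq2 by 3: 3x + 2y = 15;  3x + 6y = 27.
Subtract: (4)y = 12, so y = 3.
Back-substitute into Eq1: 3x + 2*(3) = 15, so x = 3.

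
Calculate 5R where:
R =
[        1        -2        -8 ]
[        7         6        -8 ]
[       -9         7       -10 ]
5R =
[        5       -10       -40 ]
[       35        30       -40 ]
[      -45        35       -50 ]

Scalar multiplication is elementwise: (5R)[i][j] = 5 * R[i][j].
  (5R)[0][0] = 5 * (1) = 5
  (5R)[0][1] = 5 * (-2) = -10
  (5R)[0][2] = 5 * (-8) = -40
  (5R)[1][0] = 5 * (7) = 35
  (5R)[1][1] = 5 * (6) = 30
  (5R)[1][2] = 5 * (-8) = -40
  (5R)[2][0] = 5 * (-9) = -45
  (5R)[2][1] = 5 * (7) = 35
  (5R)[2][2] = 5 * (-10) = -50
5R =
[        5       -10       -40 ]
[       35        30       -40 ]
[      -45        35       -50 ]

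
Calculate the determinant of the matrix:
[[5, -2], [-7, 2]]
-4

For a 2×2 matrix [[a, b], [c, d]], det = ad - bc
det = (5)(2) - (-2)(-7) = 10 - 14 = -4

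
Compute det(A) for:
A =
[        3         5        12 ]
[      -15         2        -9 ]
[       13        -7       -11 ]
det(A) = -717

Expand along row 0 (cofactor expansion): det(A) = a*(e*i - f*h) - b*(d*i - f*g) + c*(d*h - e*g), where the 3×3 is [[a, b, c], [d, e, f], [g, h, i]].
Minor M_00 = (2)*(-11) - (-9)*(-7) = -22 - 63 = -85.
Minor M_01 = (-15)*(-11) - (-9)*(13) = 165 + 117 = 282.
Minor M_02 = (-15)*(-7) - (2)*(13) = 105 - 26 = 79.
det(A) = (3)*(-85) - (5)*(282) + (12)*(79) = -255 - 1410 + 948 = -717.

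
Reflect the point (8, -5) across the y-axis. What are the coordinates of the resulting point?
(-8, -5)

Reflection across y-axis: (8, -5) → (-8, -5)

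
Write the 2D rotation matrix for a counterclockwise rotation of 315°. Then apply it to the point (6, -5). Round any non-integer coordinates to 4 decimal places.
R = [[√2/2, √2/2], [-√2/2, √2/2]]; R·(6, -5) = (0.7071, -7.7782)

Rotation matrix formula: R(θ) = [[cos θ, -sin θ], [sin θ, cos θ]]
For θ = 315°:
cos(315°) = √2/2
sin(315°) = -√2/2
R = [[√2/2, √2/2], [-√2/2, √2/2]]
Apply to (6, -5): [√2/2·6 + (√2/2)·-5, -√2/2·6 + √2/2·-5] = (0.7071, -7.7782)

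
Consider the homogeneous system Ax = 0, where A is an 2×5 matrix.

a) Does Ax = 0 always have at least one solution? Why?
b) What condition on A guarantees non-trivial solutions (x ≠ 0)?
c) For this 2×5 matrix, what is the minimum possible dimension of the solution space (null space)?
a) Yes, x = 0 is always a solution. b) When A has linearly dependent columns (rank < n). c) Minimum nullity = 3.

a) x = 0 satisfies A·0 = 0, so the zero vector is always a solution.
b) Non-trivial solutions exist iff the columns of A are linearly dependent, equivalently rank(A) < n (the number of columns).
c) By rank-nullity, rank(A) + nullity(A) = n = 5. Since A has only 2 rows, rank(A) ≤ 2, so nullity(A) ≥ 5 - 2 = 3.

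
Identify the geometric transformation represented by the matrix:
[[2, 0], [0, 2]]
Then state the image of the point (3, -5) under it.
uniform scaling by factor 2; image of (3, -5) is (6, -10)

This is a diagonal matrix with equal entries 2, so it scales both axes by the same factor 2.
The matrix [[2, 0], [0, 2]] represents: uniform scaling by factor 2.
Applying it to (3, -5): [2·3 + 0·-5, 0·3 + 2·-5] = (6, -10).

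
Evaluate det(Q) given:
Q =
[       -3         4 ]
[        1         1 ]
det(Q) = -7

For a 2×2 matrix [[a, b], [c, d]], det = a*d - b*c.
det(Q) = (-3)*(1) - (4)*(1) = -3 - 4 = -7.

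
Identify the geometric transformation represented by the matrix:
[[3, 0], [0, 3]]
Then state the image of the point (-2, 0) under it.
uniform scaling by factor 3; image of (-2, 0) is (-6, 0)

This is a diagonal matrix with equal entries 3, so it scales both axes by the same factor 3.
The matrix [[3, 0], [0, 3]] represents: uniform scaling by factor 3.
Applying it to (-2, 0): [3·-2 + 0·0, 0·-2 + 3·0] = (-6, 0).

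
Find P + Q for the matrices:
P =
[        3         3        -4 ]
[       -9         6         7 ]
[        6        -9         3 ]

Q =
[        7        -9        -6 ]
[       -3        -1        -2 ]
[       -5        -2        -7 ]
P + Q =
[       10        -6       -10 ]
[      -12         5         5 ]
[        1       -11        -4 ]

Matrix addition is elementwise: (P+Q)[i][j] = P[i][j] + Q[i][j].
  (P+Q)[0][0] = (3) + (7) = 10
  (P+Q)[0][1] = (3) + (-9) = -6
  (P+Q)[0][2] = (-4) + (-6) = -10
  (P+Q)[1][0] = (-9) + (-3) = -12
  (P+Q)[1][1] = (6) + (-1) = 5
  (P+Q)[1][2] = (7) + (-2) = 5
  (P+Q)[2][0] = (6) + (-5) = 1
  (P+Q)[2][1] = (-9) + (-2) = -11
  (P+Q)[2][2] = (3) + (-7) = -4
P + Q =
[       10        -6       -10 ]
[      -12         5         5 ]
[        1       -11        -4 ]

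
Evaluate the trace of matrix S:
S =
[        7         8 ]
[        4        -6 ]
tr(S) = 7 - 6 = 1

The trace of a square matrix is the sum of its diagonal entries.
Diagonal entries of S: S[0][0] = 7, S[1][1] = -6.
tr(S) = 7 - 6 = 1.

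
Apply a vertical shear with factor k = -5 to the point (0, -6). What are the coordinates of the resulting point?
(0, -6)

Shear matrix for vertical shear with factor k = -5:
[[1, 0], [-5, 1]]
Result: (0, -6) → (0, -6)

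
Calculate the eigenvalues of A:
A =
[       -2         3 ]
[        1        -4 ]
λ = -5, -1

Solve det(A - λI) = 0. For a 2×2 matrix the characteristic equation is λ² - (trace)λ + det = 0.
trace(A) = a + d = -2 - 4 = -6.
det(A) = a*d - b*c = (-2)*(-4) - (3)*(1) = 8 - 3 = 5.
Characteristic equation: λ² - (-6)λ + (5) = 0.
Discriminant = (-6)² - 4*(5) = 36 - 20 = 16.
λ = (-6 ± √16) / 2 = (-6 ± 4) / 2 = -5, -1.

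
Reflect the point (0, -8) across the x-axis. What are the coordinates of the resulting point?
(0, 8)

Reflection across x-axis: (0, -8) → (0, 8)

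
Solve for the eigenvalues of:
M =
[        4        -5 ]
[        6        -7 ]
λ = -2, -1

Solve det(M - λI) = 0. For a 2×2 matrix the characteristic equation is λ² - (trace)λ + det = 0.
trace(M) = a + d = 4 - 7 = -3.
det(M) = a*d - b*c = (4)*(-7) - (-5)*(6) = -28 + 30 = 2.
Characteristic equation: λ² - (-3)λ + (2) = 0.
Discriminant = (-3)² - 4*(2) = 9 - 8 = 1.
λ = (-3 ± √1) / 2 = (-3 ± 1) / 2 = -2, -1.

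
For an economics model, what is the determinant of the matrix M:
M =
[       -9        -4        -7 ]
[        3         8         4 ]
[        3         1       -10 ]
det(M) = 735

Expand along row 0 (cofactor expansion): det(M) = a*(e*i - f*h) - b*(d*i - f*g) + c*(d*h - e*g), where the 3×3 is [[a, b, c], [d, e, f], [g, h, i]].
Minor M_00 = (8)*(-10) - (4)*(1) = -80 - 4 = -84.
Minor M_01 = (3)*(-10) - (4)*(3) = -30 - 12 = -42.
Minor M_02 = (3)*(1) - (8)*(3) = 3 - 24 = -21.
det(M) = (-9)*(-84) - (-4)*(-42) + (-7)*(-21) = 756 - 168 + 147 = 735.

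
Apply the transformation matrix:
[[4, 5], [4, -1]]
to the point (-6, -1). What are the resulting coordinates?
(-29, -23)

Matrix multiplication:
[[4, 5], [4, -1]] × [-6, -1]ᵀ
= [4×-6 + 5×-1, 4×-6 + -1×-1]ᵀ
= [-29.0000, -23.0000]ᵀ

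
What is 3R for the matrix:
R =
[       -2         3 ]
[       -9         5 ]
3R =
[       -6         9 ]
[      -27        15 ]

Scalar multiplication is elementwise: (3R)[i][j] = 3 * R[i][j].
  (3R)[0][0] = 3 * (-2) = -6
  (3R)[0][1] = 3 * (3) = 9
  (3R)[1][0] = 3 * (-9) = -27
  (3R)[1][1] = 3 * (5) = 15
3R =
[       -6         9 ]
[      -27        15 ]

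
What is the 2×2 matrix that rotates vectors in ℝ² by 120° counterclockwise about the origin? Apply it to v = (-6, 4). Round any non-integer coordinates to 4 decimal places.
R = [[-1/2, -√3/2], [√3/2, -1/2]]; R·v = (-0.4641, -7.1962)

A counterclockwise rotation by angle θ in ℝ² has matrix R(θ) = [[cos θ, -sin θ], [sin θ, cos θ]].
For θ = 120°: cos θ = -1/2, sin θ = √3/2.
R(120°) = [[-1/2, -√3/2], [√3/2, -1/2]].
R·v = [-1/2·-6 + (-√3/2)·4, √3/2·-6 + -1/2·4] = (-0.4641, -7.1962).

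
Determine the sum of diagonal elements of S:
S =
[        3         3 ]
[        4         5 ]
tr(S) = 3 + 5 = 8

The trace of a square matrix is the sum of its diagonal entries.
Diagonal entries of S: S[0][0] = 3, S[1][1] = 5.
tr(S) = 3 + 5 = 8.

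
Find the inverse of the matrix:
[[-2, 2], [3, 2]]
[[-1/5, 1/5], [3/10, 1/5]]

For [[a,b],[c,d]], inverse = (1/det)·[[d,-b],[-c,a]]
det = -2·2 - 2·3 = -10
Inverse = (1/-10)·[[2, -2], [-3, -2]]
        = [[-1/5, 1/5], [3/10, 1/5]]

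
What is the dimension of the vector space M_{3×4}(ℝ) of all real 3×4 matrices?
Dimension = 12

A real 3×4 matrix is determined by its 3·4 = 12 independent entries.
A standard basis is {E_ij : 1 ≤ i ≤ 3, 1 ≤ j ≤ 4}, where E_ij has a 1 in position (i, j) and 0 elsewhere — there are 12 such matrices, and they are linearly independent and span M_{3×4}(ℝ).
Therefore dim(M_{3×4}(ℝ)) = 12.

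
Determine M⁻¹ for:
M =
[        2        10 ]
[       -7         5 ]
det(M) = 80
M⁻¹ =
[     1/16      -1/8 ]
[     7/80      1/40 ]

For a 2×2 matrix M = [[a, b], [c, d]] with det(M) ≠ 0, M⁻¹ = (1/det(M)) * [[d, -b], [-c, a]].
det(M) = (2)*(5) - (10)*(-7) = 10 + 70 = 80.
M⁻¹ = (1/80) * [[5, -10], [7, 2]].
Dividing each entry by 80 and reducing:
M⁻¹ =
[     1/16      -1/8 ]
[     7/80      1/40 ]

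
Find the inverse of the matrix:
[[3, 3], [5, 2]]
[[-2/9, 1/3], [5/9, -1/3]]

For [[a,b],[c,d]], inverse = (1/det)·[[d,-b],[-c,a]]
det = 3·2 - 3·5 = -9
Inverse = (1/-9)·[[2, -3], [-5, 3]]
        = [[-2/9, 1/3], [5/9, -1/3]]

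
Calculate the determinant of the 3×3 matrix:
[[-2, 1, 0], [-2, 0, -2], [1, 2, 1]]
-8

Expansion along first row:
det = -2·det([[0,-2],[2,1]]) - 1·det([[-2,-2],[1,1]]) + 0·det([[-2,0],[1,2]])
    = -2·(0·1 - -2·2) - 1·(-2·1 - -2·1) + 0·(-2·2 - 0·1)
    = -2·4 - 1·0 + 0·-4
    = -8 + 0 + 0 = -8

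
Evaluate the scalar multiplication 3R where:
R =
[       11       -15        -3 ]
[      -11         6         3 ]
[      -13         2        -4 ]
3R =
[       33       -45        -9 ]
[      -33        18         9 ]
[      -39         6       -12 ]

Scalar multiplication is elementwise: (3R)[i][j] = 3 * R[i][j].
  (3R)[0][0] = 3 * (11) = 33
  (3R)[0][1] = 3 * (-15) = -45
  (3R)[0][2] = 3 * (-3) = -9
  (3R)[1][0] = 3 * (-11) = -33
  (3R)[1][1] = 3 * (6) = 18
  (3R)[1][2] = 3 * (3) = 9
  (3R)[2][0] = 3 * (-13) = -39
  (3R)[2][1] = 3 * (2) = 6
  (3R)[2][2] = 3 * (-4) = -12
3R =
[       33       -45        -9 ]
[      -33        18         9 ]
[      -39         6       -12 ]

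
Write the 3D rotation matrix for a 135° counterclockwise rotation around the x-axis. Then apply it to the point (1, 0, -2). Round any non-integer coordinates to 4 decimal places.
R = [[1, 0, 0], [0, -√2/2, -√2/2], [0, √2/2, -√2/2]]; R·(1, 0, -2) = (1.0000, 1.4142, 1.4142)

Rotation matrix for 135° around x-axis:
cos(135°) = -√2/2, sin(135°) = √2/2
R = [[1, 0, 0], [0, -√2/2, -√2/2], [0, √2/2, -√2/2]]
Apply to (1, 0, -2): R·[1, 0, -2]ᵀ = (1.0000, 1.4142, 1.4142)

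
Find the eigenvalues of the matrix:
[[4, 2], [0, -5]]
λ = -5 and λ = 4

Characteristic equation: det(A - λI) = 0
λ² - (trace)λ + (det) = 0
λ² - (-1)λ + (-20) = 0
λ² + 1λ - 20 = 0
Solving: λ = -5, 4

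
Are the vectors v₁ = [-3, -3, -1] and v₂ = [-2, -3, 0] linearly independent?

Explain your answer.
Yes, linearly independent

Two vectors are linearly dependent iff one is a scalar multiple of the other.
No single scalar k satisfies v₂ = k·v₁ (the ratios of corresponding entries disagree), so v₁ and v₂ are linearly independent.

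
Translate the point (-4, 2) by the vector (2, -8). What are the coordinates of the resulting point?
(-2, -6)

Translation by (2, -8):
x' = -4 + 2 = -2
y' = 2 + -8 = -6
Homogeneous matrix: [[1, 0, 2], [0, 1, -8], [0, 0, 1]]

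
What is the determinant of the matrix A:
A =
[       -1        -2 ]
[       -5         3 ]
det(A) = -13

For a 2×2 matrix [[a, b], [c, d]], det = a*d - b*c.
det(A) = (-1)*(3) - (-2)*(-5) = -3 - 10 = -13.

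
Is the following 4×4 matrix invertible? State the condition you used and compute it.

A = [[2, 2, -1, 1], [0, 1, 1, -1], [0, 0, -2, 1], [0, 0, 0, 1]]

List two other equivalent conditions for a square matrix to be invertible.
Yes, invertible; det(A) = -4 ≠ 0. Equivalent conditions: rank(A) = 4; Ax = 0 has only the trivial solution; 0 is not an eigenvalue; the columns of A are linearly independent.

To check invertibility, compute det(A).
The given matrix is triangular, so det(A) equals the product of its diagonal entries = -4 ≠ 0.
Since det(A) ≠ 0, A is invertible.
Equivalent conditions for a square matrix A to be invertible:
- rank(A) = 4 (full rank).
- The homogeneous system Ax = 0 has only the trivial solution x = 0.
- 0 is not an eigenvalue of A.
- The columns (equivalently rows) of A are linearly independent.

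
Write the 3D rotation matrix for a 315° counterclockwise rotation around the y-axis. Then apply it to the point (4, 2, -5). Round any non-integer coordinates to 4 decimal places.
R = [[√2/2, 0, -√2/2], [0, 1, 0], [√2/2, 0, √2/2]]; R·(4, 2, -5) = (6.3640, 2.0000, -0.7071)

Rotation matrix for 315° around y-axis:
cos(315°) = √2/2, sin(315°) = -√2/2
R = [[√2/2, 0, -√2/2], [0, 1, 0], [√2/2, 0, √2/2]]
Apply to (4, 2, -5): R·[4, 2, -5]ᵀ = (6.3640, 2.0000, -0.7071)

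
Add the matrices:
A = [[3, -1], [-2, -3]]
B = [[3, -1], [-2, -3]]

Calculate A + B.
[[6, -2], [-4, -6]]

Add corresponding elements:
(3)+(3)=6
(-1)+(-1)=-2
(-2)+(-2)=-4
(-3)+(-3)=-6
A + B = [[6, -2], [-4, -6]]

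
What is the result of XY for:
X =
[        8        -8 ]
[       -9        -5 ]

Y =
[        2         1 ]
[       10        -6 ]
XY =
[      -64        56 ]
[      -68        21 ]

Matrix multiplication: (XY)[i][j] = sum over k of X[i][k] * Y[k][j].
  (XY)[0][0] = (8)*(2) + (-8)*(10) = -64
  (XY)[0][1] = (8)*(1) + (-8)*(-6) = 56
  (XY)[1][0] = (-9)*(2) + (-5)*(10) = -68
  (XY)[1][1] = (-9)*(1) + (-5)*(-6) = 21
XY =
[      -64        56 ]
[      -68        21 ]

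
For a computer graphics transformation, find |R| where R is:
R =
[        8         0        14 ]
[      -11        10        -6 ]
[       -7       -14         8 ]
det(R) = 3104

Expand along row 0 (cofactor expansion): det(R) = a*(e*i - f*h) - b*(d*i - f*g) + c*(d*h - e*g), where the 3×3 is [[a, b, c], [d, e, f], [g, h, i]].
Minor M_00 = (10)*(8) - (-6)*(-14) = 80 - 84 = -4.
Minor M_01 = (-11)*(8) - (-6)*(-7) = -88 - 42 = -130.
Minor M_02 = (-11)*(-14) - (10)*(-7) = 154 + 70 = 224.
det(R) = (8)*(-4) - (0)*(-130) + (14)*(224) = -32 + 0 + 3136 = 3104.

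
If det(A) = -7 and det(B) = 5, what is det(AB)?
-35

Use the multiplicative property of determinants: det(AB) = det(A)*det(B).
det(AB) = (-7)*(5) = -35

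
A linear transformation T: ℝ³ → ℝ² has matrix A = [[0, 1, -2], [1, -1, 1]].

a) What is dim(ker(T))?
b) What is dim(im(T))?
dim(ker) = 1, dim(im) = 2

The two rows are not scalar multiples of one another (no single k satisfies row 2 = k × row 1), so they are linearly independent.
Thus rank(A) = 2.
dim(im(T)) = rank(A) = 2.
By the rank-nullity theorem applied to T: ℝ³ → ℝ², rank(A) + nullity(A) = 3 (the domain dimension), so dim(ker(T)) = 3 - 2 = 1.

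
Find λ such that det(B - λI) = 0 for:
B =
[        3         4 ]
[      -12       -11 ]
λ = -5, -3

Solve det(B - λI) = 0. For a 2×2 matrix the characteristic equation is λ² - (trace)λ + det = 0.
trace(B) = a + d = 3 - 11 = -8.
det(B) = a*d - b*c = (3)*(-11) - (4)*(-12) = -33 + 48 = 15.
Characteristic equation: λ² - (-8)λ + (15) = 0.
Discriminant = (-8)² - 4*(15) = 64 - 60 = 4.
λ = (-8 ± √4) / 2 = (-8 ± 2) / 2 = -5, -3.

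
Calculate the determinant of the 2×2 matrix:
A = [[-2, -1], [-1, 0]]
-1

For A = [[a, b], [c, d]], det(A) = a*d - b*c.
det(A) = (-2)*(0) - (-1)*(-1) = 0 - 1 = -1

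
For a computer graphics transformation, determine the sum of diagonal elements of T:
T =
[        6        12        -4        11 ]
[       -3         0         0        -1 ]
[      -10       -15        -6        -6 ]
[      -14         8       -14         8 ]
tr(T) = 6 + 0 - 6 + 8 = 8

The trace of a square matrix is the sum of its diagonal entries.
Diagonal entries of T: T[0][0] = 6, T[1][1] = 0, T[2][2] = -6, T[3][3] = 8.
tr(T) = 6 + 0 - 6 + 8 = 8.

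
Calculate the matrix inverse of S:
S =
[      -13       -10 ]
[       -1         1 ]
det(S) = -23
S⁻¹ =
[    -1/23    -10/23 ]
[    -1/23     13/23 ]

For a 2×2 matrix S = [[a, b], [c, d]] with det(S) ≠ 0, S⁻¹ = (1/det(S)) * [[d, -b], [-c, a]].
det(S) = (-13)*(1) - (-10)*(-1) = -13 - 10 = -23.
S⁻¹ = (1/-23) * [[1, 10], [1, -13]].
Dividing each entry by -23 and reducing:
S⁻¹ =
[    -1/23    -10/23 ]
[    -1/23     13/23 ]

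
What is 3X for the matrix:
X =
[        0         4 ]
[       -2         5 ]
3X =
[        0        12 ]
[       -6        15 ]

Scalar multiplication is elementwise: (3X)[i][j] = 3 * X[i][j].
  (3X)[0][0] = 3 * (0) = 0
  (3X)[0][1] = 3 * (4) = 12
  (3X)[1][0] = 3 * (-2) = -6
  (3X)[1][1] = 3 * (5) = 15
3X =
[        0        12 ]
[       -6        15 ]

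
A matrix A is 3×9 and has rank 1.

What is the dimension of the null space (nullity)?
8

The rank-nullity theorem for an m×n matrix states:
rank(A) + nullity(A) = n (the number of columns).
Here n = 9 and rank(A) = 1, so nullity(A) = 9 - 1 = 8.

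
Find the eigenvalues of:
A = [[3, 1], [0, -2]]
λ = -2, 3

Solve det(A - λI) = 0. For a 2×2 matrix this is λ² - (trace)λ + det = 0.
trace(A) = 3 - 2 = 1.
det(A) = (3)*(-2) - (1)*(0) = -6 - 0 = -6.
Characteristic equation: λ² - (1)λ + (-6) = 0.
Discriminant: (1)² - 4*(-6) = 1 + 24 = 25.
Roots: λ = (1 ± √25) / 2 = -2, 3.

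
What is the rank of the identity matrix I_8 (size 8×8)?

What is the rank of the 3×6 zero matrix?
rank(I_8) = 8, rank(0) = 0

The identity I_8 has 8 columns that are the standard basis vectors e_1, …, e_8. These are linearly independent, so all 8 columns are pivots and rank(I_8) = 8.
The 3×6 zero matrix has every entry zero, so every row is the zero row and there are no pivots; rank(0) = 0.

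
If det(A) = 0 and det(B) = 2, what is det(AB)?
0

Use the multiplicative property of determinants: det(AB) = det(A)*det(B).
det(AB) = (0)*(2) = 0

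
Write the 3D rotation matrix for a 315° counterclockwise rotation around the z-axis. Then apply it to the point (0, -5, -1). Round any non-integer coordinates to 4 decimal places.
R = [[√2/2, √2/2, 0], [-√2/2, √2/2, 0], [0, 0, 1]]; R·(0, -5, -1) = (-3.5355, -3.5355, -1.0000)

Rotation matrix for 315° around z-axis:
cos(315°) = √2/2, sin(315°) = -√2/2
R = [[√2/2, √2/2, 0], [-√2/2, √2/2, 0], [0, 0, 1]]
Apply to (0, -5, -1): R·[0, -5, -1]ᵀ = (-3.5355, -3.5355, -1.0000)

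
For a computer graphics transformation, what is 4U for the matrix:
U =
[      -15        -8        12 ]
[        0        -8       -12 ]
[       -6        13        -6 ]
4U =
[      -60       -32        48 ]
[        0       -32       -48 ]
[      -24        52       -24 ]

Scalar multiplication is elementwise: (4U)[i][j] = 4 * U[i][j].
  (4U)[0][0] = 4 * (-15) = -60
  (4U)[0][1] = 4 * (-8) = -32
  (4U)[0][2] = 4 * (12) = 48
  (4U)[1][0] = 4 * (0) = 0
  (4U)[1][1] = 4 * (-8) = -32
  (4U)[1][2] = 4 * (-12) = -48
  (4U)[2][0] = 4 * (-6) = -24
  (4U)[2][1] = 4 * (13) = 52
  (4U)[2][2] = 4 * (-6) = -24
4U =
[      -60       -32        48 ]
[        0       -32       -48 ]
[      -24        52       -24 ]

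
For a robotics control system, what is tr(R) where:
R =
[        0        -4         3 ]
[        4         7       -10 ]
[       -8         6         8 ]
tr(R) = 0 + 7 + 8 = 15

The trace of a square matrix is the sum of its diagonal entries.
Diagonal entries of R: R[0][0] = 0, R[1][1] = 7, R[2][2] = 8.
tr(R) = 0 + 7 + 8 = 15.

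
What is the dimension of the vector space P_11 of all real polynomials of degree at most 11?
Dimension = 12

A polynomial of degree at most 11 can be written as a₀ + a₁x + a₂x² + … + a_11x^11, with 12 free coefficients a₀, …, a_11.
The set {1, x, x², …, x^11} is a basis: it spans P_11 (every such polynomial is a linear combination of these) and is linearly independent (a polynomial is zero iff all its coefficients are zero).
Therefore dim(P_11) = 11 + 1 = 12.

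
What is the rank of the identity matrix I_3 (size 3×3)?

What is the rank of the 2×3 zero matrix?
rank(I_3) = 3, rank(0) = 0

The identity I_3 has 3 columns that are the standard basis vectors e_1, …, e_3. These are linearly independent, so all 3 columns are pivots and rank(I_3) = 3.
The 2×3 zero matrix has every entry zero, so every row is the zero row and there are no pivots; rank(0) = 0.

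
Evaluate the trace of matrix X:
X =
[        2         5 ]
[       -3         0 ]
tr(X) = 2 + 0 = 2

The trace of a square matrix is the sum of its diagonal entries.
Diagonal entries of X: X[0][0] = 2, X[1][1] = 0.
tr(X) = 2 + 0 = 2.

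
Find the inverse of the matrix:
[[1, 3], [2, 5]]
[[-5, 3], [2, -1]]

For [[a,b],[c,d]], inverse = (1/det)·[[d,-b],[-c,a]]
det = 1·5 - 3·2 = -1
Inverse = (1/-1)·[[5, -3], [-2, 1]]
        = [[-5, 3], [2, -1]]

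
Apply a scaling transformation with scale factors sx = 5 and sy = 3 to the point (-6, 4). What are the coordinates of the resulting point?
(-30, 12)

Scaling matrix:
[[5, 0], [0, 3]]
Result: (-6 × 5, 4 × 3) = (-30, 12)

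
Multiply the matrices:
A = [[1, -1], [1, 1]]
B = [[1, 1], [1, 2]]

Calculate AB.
[[0, -1], [2, 3]]

Each entry (i,j) of AB = sum over k of A[i][k]*B[k][j].
(AB)[0][0] = (1)*(1) + (-1)*(1) = 0
(AB)[0][1] = (1)*(1) + (-1)*(2) = -1
(AB)[1][0] = (1)*(1) + (1)*(1) = 2
(AB)[1][1] = (1)*(1) + (1)*(2) = 3
AB = [[0, -1], [2, 3]]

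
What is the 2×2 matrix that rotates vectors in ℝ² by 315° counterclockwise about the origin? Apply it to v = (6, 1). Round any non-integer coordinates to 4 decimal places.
R = [[√2/2, √2/2], [-√2/2, √2/2]]; R·v = (4.9497, -3.5355)

A counterclockwise rotation by angle θ in ℝ² has matrix R(θ) = [[cos θ, -sin θ], [sin θ, cos θ]].
For θ = 315°: cos θ = √2/2, sin θ = -√2/2.
R(315°) = [[√2/2, √2/2], [-√2/2, √2/2]].
R·v = [√2/2·6 + (√2/2)·1, -√2/2·6 + √2/2·1] = (4.9497, -3.5355).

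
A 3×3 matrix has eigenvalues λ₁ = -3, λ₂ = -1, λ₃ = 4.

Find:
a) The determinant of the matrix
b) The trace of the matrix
det = 12, trace = 0

Two standard eigenvalue identities:
- det(A) equals the product of the eigenvalues (counted with multiplicity).
- trace(A) equals the sum of the eigenvalues.
det(A) = (-3)*(-1)*(4) = 12.
trace(A) = -3 - 1 + 4 = 0.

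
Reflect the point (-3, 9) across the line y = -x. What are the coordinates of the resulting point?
(-9, 3)

Reflection across line y = -x: (-3, 9) → (-9, 3)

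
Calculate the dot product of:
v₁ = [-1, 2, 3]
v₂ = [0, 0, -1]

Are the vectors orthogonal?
-3, No

The dot product is the sum of products of corresponding components.
v₁·v₂ = (-1)*(0) + (2)*(0) + (3)*(-1) = 0 + 0 - 3 = -3.
Two vectors are orthogonal iff their dot product is 0; here the dot product is -3, so the vectors are not orthogonal.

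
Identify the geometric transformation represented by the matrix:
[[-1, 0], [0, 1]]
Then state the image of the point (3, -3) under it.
reflection across the y-axis; image of (3, -3) is (-3, -3)

This is a symmetric orthogonal matrix with determinant -1, which characterizes a reflection in ℝ².
The matrix [[-1, 0], [0, 1]] represents: reflection across the y-axis.
Applying it to (3, -3): [-1·3 + 0·-3, 0·3 + 1·-3] = (-3, -3).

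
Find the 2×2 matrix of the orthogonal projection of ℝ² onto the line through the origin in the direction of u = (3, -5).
[[9/34, -15/34], [-15/34, 25/34]]

The orthogonal projection onto the line spanned by a nonzero vector u = (a, b) has matrix P = (u uᵀ) / (uᵀ u) = (1/(a² + b²)) · [[a², ab], [ab, b²]].
Here u = (3, -5), so a² + b² = 9 + 25 = 34.
P = (1/34) · [[9, -15], [-15, 25]] = [[9/34, -15/34], [-15/34, 25/34]].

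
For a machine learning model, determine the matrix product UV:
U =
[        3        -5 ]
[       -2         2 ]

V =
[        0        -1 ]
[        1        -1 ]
UV =
[       -5         2 ]
[        2         0 ]

Matrix multiplication: (UV)[i][j] = sum over k of U[i][k] * V[k][j].
  (UV)[0][0] = (3)*(0) + (-5)*(1) = -5
  (UV)[0][1] = (3)*(-1) + (-5)*(-1) = 2
  (UV)[1][0] = (-2)*(0) + (2)*(1) = 2
  (UV)[1][1] = (-2)*(-1) + (2)*(-1) = 0
UV =
[       -5         2 ]
[        2         0 ]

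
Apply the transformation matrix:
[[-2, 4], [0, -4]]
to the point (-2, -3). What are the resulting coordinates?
(-8, 12)

Matrix multiplication:
[[-2, 4], [0, -4]] × [-2, -3]ᵀ
= [-2×-2 + 4×-3, 0×-2 + -4×-3]ᵀ
= [-8.0000, 12.0000]ᵀ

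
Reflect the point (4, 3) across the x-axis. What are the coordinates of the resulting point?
(4, -3)

Reflection across x-axis: (4, 3) → (4, -3)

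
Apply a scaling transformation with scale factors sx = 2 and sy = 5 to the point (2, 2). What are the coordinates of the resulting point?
(4, 10)

Scaling matrix:
[[2, 0], [0, 5]]
Result: (2 × 2, 2 × 5) = (4, 10)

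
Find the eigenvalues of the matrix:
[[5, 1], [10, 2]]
λ = 0 and λ = 7

Characteristic equation: det(A - λI) = 0
λ² - (trace)λ + (det) = 0
λ² - (7)λ + (0) = 0
λ² - 7λ + 0 = 0
Solving: λ = 0, 7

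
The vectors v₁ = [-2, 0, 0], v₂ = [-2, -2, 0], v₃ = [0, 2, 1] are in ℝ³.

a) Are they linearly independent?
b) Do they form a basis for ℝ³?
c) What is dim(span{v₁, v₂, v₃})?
Yes independent, yes basis, dim = 3

Stack v₁, v₂, v₃ as rows of a 3×3 matrix.
[[-2, 0, 0]; [-2, -2, 0]; [0, 2, 1]] is already lower triangular with nonzero diagonal entries (-2, -2, 1), so its determinant is the product of the diagonal entries, det = (-2)·(-2)·(1) = 4 ≠ 0, and the rows are linearly independent.
Three linearly independent vectors in ℝ³ form a basis for ℝ³, so dim(span{v₁,v₂,v₃}) = 3.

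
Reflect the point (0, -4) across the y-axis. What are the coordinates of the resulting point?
(0, -4)

Reflection across y-axis: (0, -4) → (0, -4)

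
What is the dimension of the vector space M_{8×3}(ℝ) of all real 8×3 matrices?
Dimension = 24

A real 8×3 matrix is determined by its 8·3 = 24 independent entries.
A standard basis is {E_ij : 1 ≤ i ≤ 8, 1 ≤ j ≤ 3}, where E_ij has a 1 in position (i, j) and 0 elsewhere — there are 24 such matrices, and they are linearly independent and span M_{8×3}(ℝ).
Therefore dim(M_{8×3}(ℝ)) = 24.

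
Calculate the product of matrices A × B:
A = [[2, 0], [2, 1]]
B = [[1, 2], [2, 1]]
[[2, 4], [4, 5]]

Matrix multiplication:
C[0][0] = 2×1 + 0×2 = 2
C[0][1] = 2×2 + 0×1 = 4
C[1][0] = 2×1 + 1×2 = 4
C[1][1] = 2×2 + 1×1 = 5
Result: [[2, 4], [4, 5]]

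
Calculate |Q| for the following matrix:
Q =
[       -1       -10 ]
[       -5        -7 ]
det(Q) = -43

For a 2×2 matrix [[a, b], [c, d]], det = a*d - b*c.
det(Q) = (-1)*(-7) - (-10)*(-5) = 7 - 50 = -43.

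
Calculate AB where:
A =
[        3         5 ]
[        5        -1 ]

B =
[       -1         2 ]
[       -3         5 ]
AB =
[      -18        31 ]
[       -2         5 ]

Matrix multiplication: (AB)[i][j] = sum over k of A[i][k] * B[k][j].
  (AB)[0][0] = (3)*(-1) + (5)*(-3) = -18
  (AB)[0][1] = (3)*(2) + (5)*(5) = 31
  (AB)[1][0] = (5)*(-1) + (-1)*(-3) = -2
  (AB)[1][1] = (5)*(2) + (-1)*(5) = 5
AB =
[      -18        31 ]
[       -2         5 ]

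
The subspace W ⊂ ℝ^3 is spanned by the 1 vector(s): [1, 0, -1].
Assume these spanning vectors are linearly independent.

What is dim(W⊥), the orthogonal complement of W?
dim(W⊥) = 2

For any subspace W of ℝ^n, dim(W) + dim(W⊥) = n (the whole-space dimension).
Here the given 1 vectors are linearly independent, so dim(W) = 1.
Thus dim(W⊥) = n - dim(W) = 3 - 1 = 2.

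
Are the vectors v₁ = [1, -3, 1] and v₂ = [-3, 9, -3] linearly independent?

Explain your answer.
No, linearly dependent (v₂ = -3·v₁)

Check whether there is a scalar k with v₂ = k·v₁.
Comparing components, k = -3 satisfies -3·[1, -3, 1] = [-3, 9, -3].
Since v₂ is a scalar multiple of v₁, the two vectors are linearly dependent.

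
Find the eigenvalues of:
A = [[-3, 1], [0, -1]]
λ = -3, -1

Solve det(A - λI) = 0. For a 2×2 matrix this is λ² - (trace)λ + det = 0.
trace(A) = -3 - 1 = -4.
det(A) = (-3)*(-1) - (1)*(0) = 3 - 0 = 3.
Characteristic equation: λ² - (-4)λ + (3) = 0.
Discriminant: (-4)² - 4*(3) = 16 - 12 = 4.
Roots: λ = (-4 ± √4) / 2 = -3, -1.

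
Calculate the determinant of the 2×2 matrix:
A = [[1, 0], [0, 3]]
3

For A = [[a, b], [c, d]], det(A) = a*d - b*c.
det(A) = (1)*(3) - (0)*(0) = 3 - 0 = 3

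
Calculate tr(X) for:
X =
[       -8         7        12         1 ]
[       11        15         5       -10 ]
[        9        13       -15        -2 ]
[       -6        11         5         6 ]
tr(X) = -8 + 15 - 15 + 6 = -2

The trace of a square matrix is the sum of its diagonal entries.
Diagonal entries of X: X[0][0] = -8, X[1][1] = 15, X[2][2] = -15, X[3][3] = 6.
tr(X) = -8 + 15 - 15 + 6 = -2.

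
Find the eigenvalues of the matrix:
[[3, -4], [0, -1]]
λ = -1 and λ = 3

Characteristic equation: det(A - λI) = 0
λ² - (trace)λ + (det) = 0
λ² - (2)λ + (-3) = 0
λ² - 2λ - 3 = 0
Solving: λ = -1, 3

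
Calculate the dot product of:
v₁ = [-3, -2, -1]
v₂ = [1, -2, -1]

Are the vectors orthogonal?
2, No

The dot product is the sum of products of corresponding components.
v₁·v₂ = (-3)*(1) + (-2)*(-2) + (-1)*(-1) = -3 + 4 + 1 = 2.
Two vectors are orthogonal iff their dot product is 0; here the dot product is 2, so the vectors are not orthogonal.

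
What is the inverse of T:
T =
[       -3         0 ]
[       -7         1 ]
det(T) = -3
T⁻¹ =
[     -1/3         0 ]
[     -7/3         1 ]

For a 2×2 matrix T = [[a, b], [c, d]] with det(T) ≠ 0, T⁻¹ = (1/det(T)) * [[d, -b], [-c, a]].
det(T) = (-3)*(1) - (0)*(-7) = -3 - 0 = -3.
T⁻¹ = (1/-3) * [[1, 0], [7, -3]].
Dividing each entry by -3 and reducing:
T⁻¹ =
[     -1/3         0 ]
[     -7/3         1 ]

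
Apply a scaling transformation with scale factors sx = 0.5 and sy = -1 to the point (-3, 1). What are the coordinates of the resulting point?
(-1.5, -1)

Scaling matrix:
[[0.50, 0], [0, -1]]
Result: (-3 × 0.5, 1 × -1) = (-1.5, -1)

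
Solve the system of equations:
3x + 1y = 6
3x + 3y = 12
x = 1, y = 3

Use elimination (row reduction):
Equation 1: 3x + 1y = 6.
Equation 2: 3x + 3y = 12.
Multiply Eq1 by 3 and Eq2 by 3: 9x + 3y = 18;  9x + 9y = 36.
Subtract: (6)y = 18, so y = 3.
Back-substitute into Eq1: 3x + 1*(3) = 6, so x = 1.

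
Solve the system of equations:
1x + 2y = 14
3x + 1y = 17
x = 4, y = 5

Use elimination (row reduction):
Equation 1: 1x + 2y = 14.
Equation 2: 3x + 1y = 17.
Multiply Eq1 by 3 and Eq2 by 1: 3x + 6y = 42;  3x + 1y = 17.
Subtract: (-5)y = -25, so y = 5.
Back-substitute into Eq1: 1x + 2*(5) = 14, so x = 4.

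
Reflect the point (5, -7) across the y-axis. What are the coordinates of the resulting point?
(-5, -7)

Reflection across y-axis: (5, -7) → (-5, -7)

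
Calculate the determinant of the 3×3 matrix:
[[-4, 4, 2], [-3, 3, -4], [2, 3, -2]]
-110

Expansion along first row:
det = -4·det([[3,-4],[3,-2]]) - 4·det([[-3,-4],[2,-2]]) + 2·det([[-3,3],[2,3]])
    = -4·(3·-2 - -4·3) - 4·(-3·-2 - -4·2) + 2·(-3·3 - 3·2)
    = -4·6 - 4·14 + 2·-15
    = -24 + -56 + -30 = -110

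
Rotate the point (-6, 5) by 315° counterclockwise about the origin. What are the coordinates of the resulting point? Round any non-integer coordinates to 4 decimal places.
(-0.7071, 7.7782)

Rotation matrix R(θ) = [[cos θ, -sin θ], [sin θ, cos θ]]; for θ = 315°:
R = [[√2/2, √2/2], [-√2/2, √2/2]]
Result: R × [-6, 5]ᵀ = [√2/2·-6 + (√2/2)·5, -√2/2·-6 + (√2/2)·5]ᵀ = (-0.7071, 7.7782)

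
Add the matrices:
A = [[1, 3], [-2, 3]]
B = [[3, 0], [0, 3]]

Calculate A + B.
[[4, 3], [-2, 6]]

Add corresponding elements:
(1)+(3)=4
(3)+(0)=3
(-2)+(0)=-2
(3)+(3)=6
A + B = [[4, 3], [-2, 6]]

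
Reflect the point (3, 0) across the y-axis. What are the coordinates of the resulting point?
(-3, 0)

Reflection across y-axis: (3, 0) → (-3, 0)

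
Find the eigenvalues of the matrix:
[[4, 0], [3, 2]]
λ = 2 and λ = 4

Characteristic equation: det(A - λI) = 0
λ² - (trace)λ + (det) = 0
λ² - (6)λ + (8) = 0
λ² - 6λ + 8 = 0
Solving: λ = 2, 4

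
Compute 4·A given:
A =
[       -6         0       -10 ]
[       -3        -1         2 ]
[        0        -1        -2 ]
4A =
[      -24         0       -40 ]
[      -12        -4         8 ]
[        0        -4        -8 ]

Scalar multiplication is elementwise: (4A)[i][j] = 4 * A[i][j].
  (4A)[0][0] = 4 * (-6) = -24
  (4A)[0][1] = 4 * (0) = 0
  (4A)[0][2] = 4 * (-10) = -40
  (4A)[1][0] = 4 * (-3) = -12
  (4A)[1][1] = 4 * (-1) = -4
  (4A)[1][2] = 4 * (2) = 8
  (4A)[2][0] = 4 * (0) = 0
  (4A)[2][1] = 4 * (-1) = -4
  (4A)[2][2] = 4 * (-2) = -8
4A =
[      -24         0       -40 ]
[      -12        -4         8 ]
[        0        -4        -8 ]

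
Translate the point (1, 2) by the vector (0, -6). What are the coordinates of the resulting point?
(1, -4)

Translation by (0, -6):
x' = 1 + 0 = 1
y' = 2 + -6 = -4
Homogeneous matrix: [[1, 0, 0], [0, 1, -6], [0, 0, 1]]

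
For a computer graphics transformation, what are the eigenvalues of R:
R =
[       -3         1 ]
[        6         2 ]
λ = -4, 3

Solve det(R - λI) = 0. For a 2×2 matrix the characteristic equation is λ² - (trace)λ + det = 0.
trace(R) = a + d = -3 + 2 = -1.
det(R) = a*d - b*c = (-3)*(2) - (1)*(6) = -6 - 6 = -12.
Characteristic equation: λ² - (-1)λ + (-12) = 0.
Discriminant = (-1)² - 4*(-12) = 1 + 48 = 49.
λ = (-1 ± √49) / 2 = (-1 ± 7) / 2 = -4, 3.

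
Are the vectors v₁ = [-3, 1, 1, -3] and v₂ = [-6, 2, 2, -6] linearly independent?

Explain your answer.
No, linearly dependent (v₂ = 2·v₁)

Check whether there is a scalar k with v₂ = k·v₁.
Comparing components, k = 2 satisfies 2·[-3, 1, 1, -3] = [-6, 2, 2, -6].
Since v₂ is a scalar multiple of v₁, the two vectors are linearly dependent.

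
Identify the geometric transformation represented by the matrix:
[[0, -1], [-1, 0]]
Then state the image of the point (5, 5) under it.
reflection across the line y = -x; image of (5, 5) is (-5, -5)

This is a symmetric orthogonal matrix with determinant -1, which characterizes a reflection in ℝ².
The matrix [[0, -1], [-1, 0]] represents: reflection across the line y = -x.
Applying it to (5, 5): [0·5 + -1·5, -1·5 + 0·5] = (-5, -5).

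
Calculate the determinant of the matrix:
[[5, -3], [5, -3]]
0

For a 2×2 matrix [[a, b], [c, d]], det = ad - bc
det = (5)(-3) - (-3)(5) = -15 - -15 = 0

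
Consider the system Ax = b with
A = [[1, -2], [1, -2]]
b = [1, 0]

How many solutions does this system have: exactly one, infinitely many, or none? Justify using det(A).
No solution

det(A) = (1)*(-2) - (-2)*(1) = 0, so A is singular.
The column space of A is span(column 1) = span([1, 1]).
b = [1, 0] is not a scalar multiple of column 1, so b ∉ column space and the system is inconsistent — no solution.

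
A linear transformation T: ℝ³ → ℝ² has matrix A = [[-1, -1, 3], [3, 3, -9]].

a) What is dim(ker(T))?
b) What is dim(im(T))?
dim(ker) = 2, dim(im) = 1

Observe that row 2 = -3 × row 1 (so the rows are linearly dependent).
Thus rank(A) = 1 (only one linearly independent row).
dim(im(T)) = rank(A) = 1.
By the rank-nullity theorem applied to T: ℝ³ → ℝ², rank(A) + nullity(A) = 3 (the domain dimension), so dim(ker(T)) = 3 - 1 = 2.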